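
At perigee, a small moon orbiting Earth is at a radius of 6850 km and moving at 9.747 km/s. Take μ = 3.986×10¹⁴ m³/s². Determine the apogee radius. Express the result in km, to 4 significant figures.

apogee radius ≈ 30440 km

r_p = 6.850×10⁶ m.
Specific energy ε = v²/2 − μ/r = -1.069×10⁷ J/kg, so a = −μ/(2ε) = 1.865×10⁷ m.
The apsides satisfy r_p + r_a = 2a, so the apogee radius is 2a − r_p = 3.044×10⁷ m = 30445 km.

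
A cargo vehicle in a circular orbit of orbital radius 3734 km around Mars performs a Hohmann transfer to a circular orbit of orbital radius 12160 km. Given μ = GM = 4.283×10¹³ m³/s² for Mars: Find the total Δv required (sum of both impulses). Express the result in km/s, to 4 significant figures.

Δv_total ≈ 1.393 km/s

r₁ = 3734 km = 3.734×10⁶ m.
r₂ = 12160 km = 1.216×10⁷ m.
Transfer ellipse a_t = (r₁ + r₂)/2 = 7.947×10⁶ m.
At r₁: circular v_c1 = √(μ/r₁) = 3387 m/s; transfer-periapsis v_p = √[μ(2/r₁ − 1/a_t)] = 4189 m/s.
Δv₁ = v_p − v_c1 = 802.6 m/s.
At r₂: circular v_c2 = √(μ/r₂) = 1877 m/s; transfer-apoapsis v_a = √[μ(2/r₂ − 1/a_t)] = 1286 m/s.
Δv₂ = v_c2 − v_a = 590.3 m/s.
Total Δv = Δv₁ + Δv₂ = 1393 m/s = 1.393 km/s.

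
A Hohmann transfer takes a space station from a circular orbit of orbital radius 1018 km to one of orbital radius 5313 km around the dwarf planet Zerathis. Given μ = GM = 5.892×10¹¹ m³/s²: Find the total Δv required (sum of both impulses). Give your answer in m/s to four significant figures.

Δv_total ≈ 369.0 m/s

r₁ = 1018 km = 1.018×10⁶ m.
r₂ = 5313 km = 5.313×10⁶ m.
Transfer ellipse a_t = (r₁ + r₂)/2 = 3.166×10⁶ m.
At r₁: circular v_c1 = √(μ/r₁) = 760.8 m/s; transfer-periapsis v_p = √[μ(2/r₁ − 1/a_t)] = 985.6 m/s.
Δv₁ = v_p − v_c1 = 224.8 m/s.
At r₂: circular v_c2 = √(μ/r₂) = 333.0 m/s; transfer-apoapsis v_a = √[μ(2/r₂ − 1/a_t)] = 188.8 m/s.
Δv₂ = v_c2 − v_a = 144.2 m/s.
Total Δv = Δv₁ + Δv₂ = 369.0 m/s.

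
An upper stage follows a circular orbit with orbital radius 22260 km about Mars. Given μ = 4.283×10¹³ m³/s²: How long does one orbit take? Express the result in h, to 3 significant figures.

T ≈ 28.0 h

r = 22260 km = 2.226×10⁷ m.
Kepler's third law: T = 2π√(r³/μ) = 2π√((2.226×10⁷)³ / 4.283×10¹³).
r³/μ = 2.575×10⁸ s², so T = 2π × 1.605×10⁴ = 1.008×10⁵ s.
Converting: 1.008×10⁵ s ÷ 3600 = 28.01 h.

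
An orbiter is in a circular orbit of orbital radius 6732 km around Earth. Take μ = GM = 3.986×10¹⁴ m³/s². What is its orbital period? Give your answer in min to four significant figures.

r = 6732 km = 6.732×10⁶ m.
Kepler's third law: T = 2π√(r³/μ) = 2π√((6.732×10⁶)³ / 3.986×10¹⁴).
r³/μ = 7.654×10⁵ s², so T = 2π × 8.749×10² = 5.497×10³ s.
Converting: 5.497×10³ s ÷ 60.00 = 91.62 min.

T ≈ 91.62 min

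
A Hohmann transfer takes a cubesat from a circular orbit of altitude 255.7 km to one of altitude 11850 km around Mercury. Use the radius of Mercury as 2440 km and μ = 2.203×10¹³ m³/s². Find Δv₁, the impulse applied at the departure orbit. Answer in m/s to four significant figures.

r₁ = 2440 + 255.7 = 2695.7 km = 2.6957×10⁶ m.
r₂ = 2440 + 11850 = 14290 km = 1.4290×10⁷ m.
Transfer ellipse a_t = (r₁ + r₂)/2 = 8.493×10⁶ m.
At r₁: circular v_c1 = √(μ/r₁) = 2859 m/s; transfer-periherm v_p = √[μ(2/r₁ − 1/a_t)] = 3708 m/s.
Δv₁ = v_p − v_c1 = 849.5 m/s.

Δv ≈ 849.5 m/s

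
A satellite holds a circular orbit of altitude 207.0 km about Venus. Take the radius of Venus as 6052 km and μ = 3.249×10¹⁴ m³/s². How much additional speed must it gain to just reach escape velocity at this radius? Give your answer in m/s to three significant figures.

Δv ≈ 2980 m/s

r = 6052 + 207.0 = 6259.0 km = 6.2590×10⁶ m.
Circular speed v_c = √(μ/r) = 7205 m/s.
Escape speed v_esc = √(2μ/r) = √2 × v_c = 10190 m/s.
Δv = v_esc − v_c = 2984 m/s.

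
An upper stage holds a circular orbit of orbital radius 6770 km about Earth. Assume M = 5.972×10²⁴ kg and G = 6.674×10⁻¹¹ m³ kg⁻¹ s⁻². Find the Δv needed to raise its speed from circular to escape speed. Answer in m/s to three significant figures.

Δv ≈ 3180 m/s

μ = GM = 6.674×10⁻¹¹ × 5.972×10²⁴ = 3.986×10¹⁴ m³/s².
r = 6770 km = 6.770×10⁶ m.
Circular speed v_c = √(μ/r) = 7673 m/s.
Escape speed v_esc = √(2μ/r) = √2 × v_c = 10850 m/s.
Δv = v_esc − v_c = 3178 m/s.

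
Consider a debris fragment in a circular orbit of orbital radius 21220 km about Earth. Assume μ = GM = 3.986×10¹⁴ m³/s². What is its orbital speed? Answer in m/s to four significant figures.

r = 21220 km = 2.122×10⁷ m.
For a circular orbit v = √(μ/r) = √(3.986×10¹⁴ / 2.122×10⁷) = √(1.878×10⁷) = 4334 m/s.

v ≈ 4334 m/s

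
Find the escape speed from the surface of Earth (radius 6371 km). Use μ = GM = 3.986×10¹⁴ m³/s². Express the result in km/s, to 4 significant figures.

v_esc ≈ 11.19 km/s

r = R = 6.371×10⁶ m.
Escape speed v_esc = √(2μ/r) = √(2 × 3.986×10¹⁴ / 6.371×10⁶) = √(1.251×10⁸) = 11190 m/s.
= 11.19 km/s.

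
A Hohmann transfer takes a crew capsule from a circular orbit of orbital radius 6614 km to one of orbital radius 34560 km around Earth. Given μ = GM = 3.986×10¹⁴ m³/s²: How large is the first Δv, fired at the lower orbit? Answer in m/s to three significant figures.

Δv ≈ 2300 m/s

r₁ = 6614 km = 6.614×10⁶ m.
r₂ = 34560 km = 3.456×10⁷ m.
Transfer ellipse a_t = (r₁ + r₂)/2 = 2.059×10⁷ m.
At r₁: circular v_c1 = √(μ/r₁) = 7763 m/s; transfer-perigee v_p = √[μ(2/r₁ − 1/a_t)] = 10060 m/s.
Δv₁ = v_p − v_c1 = 2295 m/s.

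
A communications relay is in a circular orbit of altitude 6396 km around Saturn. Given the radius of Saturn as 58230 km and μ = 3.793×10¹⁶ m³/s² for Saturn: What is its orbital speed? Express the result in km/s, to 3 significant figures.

r = 58230 + 6396 = 64626 km = 6.4626×10⁷ m.
For a circular orbit v = √(μ/r) = √(3.793×10¹⁶ / 6.463×10⁷) = √(5.869×10⁸) = 24230 m/s.
That is 24.23 km/s.

v ≈ 24.2 km/s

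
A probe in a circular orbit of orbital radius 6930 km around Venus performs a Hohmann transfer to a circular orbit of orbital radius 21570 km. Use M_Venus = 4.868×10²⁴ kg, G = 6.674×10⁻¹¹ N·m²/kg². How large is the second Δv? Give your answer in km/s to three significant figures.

μ = GM = 6.674×10⁻¹¹ × 4.868×10²⁴ = 3.249×10¹⁴ m³/s².
r₁ = 6930 km = 6.930×10⁶ m.
r₂ = 21570 km = 2.157×10⁷ m.
Transfer ellipse a_t = (r₁ + r₂)/2 = 1.425×10⁷ m.
At r₁: circular v_c1 = √(μ/r₁) = 6847 m/s; transfer-periapsis v_p = √[μ(2/r₁ − 1/a_t)] = 8424 m/s.
At r₂: circular v_c2 = √(μ/r₂) = 3881 m/s; transfer-apoapsis v_a = √[μ(2/r₂ − 1/a_t)] = 2706 m/s.
Δv₂ = v_c2 − v_a = 1175 m/s.
= 1.175 km/s.

Δv ≈ 1.17 km/s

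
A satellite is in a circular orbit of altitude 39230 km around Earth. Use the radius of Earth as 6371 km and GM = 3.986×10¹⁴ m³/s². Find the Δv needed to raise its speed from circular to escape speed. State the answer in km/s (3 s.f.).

r = 6371 + 39230 = 45601 km = 4.5601×10⁷ m.
Circular speed v_c = √(μ/r) = 2957 m/s.
Escape speed v_esc = √(2μ/r) = √2 × v_c = 4181 m/s.
Δv = v_esc − v_c = 1225 m/s = 1.225 km/s.

Δv ≈ 1.22 km/s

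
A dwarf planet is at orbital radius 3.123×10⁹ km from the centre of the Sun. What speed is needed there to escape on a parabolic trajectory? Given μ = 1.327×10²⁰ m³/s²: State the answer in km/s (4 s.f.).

r = 3.123×10⁹ km = 3.123×10¹² m.
Escape speed v_esc = √(2μ/r) = √(2 × 1.327×10²⁰ / 3.123×10¹²) = √(8.498×10⁷) = 9219 m/s.
= 9.219 km/s.

v_esc ≈ 9.219 km/s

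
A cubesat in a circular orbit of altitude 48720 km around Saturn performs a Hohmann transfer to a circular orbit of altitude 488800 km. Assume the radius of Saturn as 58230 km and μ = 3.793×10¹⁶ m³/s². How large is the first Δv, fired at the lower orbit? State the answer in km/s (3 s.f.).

Δv ≈ 5.53 km/s

r₁ = 58230 + 48720 = 106950 km = 1.0695×10⁸ m.
r₂ = 58230 + 488800 = 547030 km = 5.4703×10⁸ m.
Transfer ellipse a_t = (r₁ + r₂)/2 = 3.270×10⁸ m.
At r₁: circular v_c1 = √(μ/r₁) = 18830 m/s; transfer-perikrone v_p = √[μ(2/r₁ − 1/a_t)] = 24360 m/s.
Δv₁ = v_p − v_c1 = 5526 m/s.
= 5.526 km/s.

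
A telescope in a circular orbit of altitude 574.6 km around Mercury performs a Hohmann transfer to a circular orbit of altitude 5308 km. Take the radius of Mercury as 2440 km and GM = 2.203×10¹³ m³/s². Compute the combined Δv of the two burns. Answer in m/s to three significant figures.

Δv_total ≈ 965 m/s

r₁ = 2440 + 574.6 = 3014.6 km = 3.0146×10⁶ m.
r₂ = 2440 + 5308 = 7748.0 km = 7.7480×10⁶ m.
Transfer ellipse a_t = (r₁ + r₂)/2 = 5.381×10⁶ m.
At r₁: circular v_c1 = √(μ/r₁) = 2703 m/s; transfer-periherm v_p = √[μ(2/r₁ − 1/a_t)] = 3244 m/s.
Δv₁ = v_p − v_c1 = 540.4 m/s.
At r₂: circular v_c2 = √(μ/r₂) = 1686 m/s; transfer-apoherm v_a = √[μ(2/r₂ − 1/a_t)] = 1262 m/s.
Δv₂ = v_c2 − v_a = 424.1 m/s.
Total Δv = Δv₁ + Δv₂ = 964.6 m/s.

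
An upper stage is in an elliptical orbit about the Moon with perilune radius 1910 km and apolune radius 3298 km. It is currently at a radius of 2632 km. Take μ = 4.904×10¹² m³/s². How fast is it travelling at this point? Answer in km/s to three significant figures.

v ≈ 1.36 km/s

Semi-major axis a = (r_p + r_a)/2 = 2604.0 km = 2.604×10⁶ m.
Vis-viva: v² = μ(2/r − 1/a) = 4.904×10¹² × (7.599×10⁻⁷ − 3.840×10⁻⁷) = 1.843×10⁶ m²/s².
v = 1358 m/s = 1.358 km/s.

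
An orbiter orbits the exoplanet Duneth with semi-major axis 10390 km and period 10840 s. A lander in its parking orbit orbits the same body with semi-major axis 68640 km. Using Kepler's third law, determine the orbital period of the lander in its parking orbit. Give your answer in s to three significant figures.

T₂ ≈ 1.84×10⁵ s

Kepler's third law: T² ∝ a³, so T₂ = T₁ (a₂/a₁)^(3/2).
a₂/a₁ = 6.606, (a₂/a₁)^(3/2) = 16.98.
T₂ = 10840 × 16.98 = 1.841×10⁵ s.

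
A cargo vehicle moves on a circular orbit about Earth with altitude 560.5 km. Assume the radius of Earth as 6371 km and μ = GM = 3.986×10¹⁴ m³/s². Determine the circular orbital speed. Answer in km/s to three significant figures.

r = 6371 + 560.5 = 6931.5 km = 6.9315×10⁶ m.
For a circular orbit v = √(μ/r) = √(3.986×10¹⁴ / 6.932×10⁶) = √(5.751×10⁷) = 7583 m/s.
That is 7.583 km/s.

v ≈ 7.58 km/s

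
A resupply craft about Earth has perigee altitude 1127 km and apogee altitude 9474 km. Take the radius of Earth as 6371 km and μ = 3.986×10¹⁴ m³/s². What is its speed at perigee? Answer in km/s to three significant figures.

r_p = 6371 + 1127 = 7498.0 km = 7.4980×10⁶ m.
r_a = 6371 + 9474 = 15845 km = 1.5845×10⁷ m.
Semi-major axis a = (r_p + r_a)/2 = 11672 km = 1.167×10⁷ m.
Vis-viva: v² = μ(2/r − 1/a) = 3.986×10¹⁴ × (2.667×10⁻⁷ − 8.568×10⁻⁸) = 7.217×10⁷ m²/s².
v = 8495 m/s = 8.495 km/s.

v ≈ 8.50 km/s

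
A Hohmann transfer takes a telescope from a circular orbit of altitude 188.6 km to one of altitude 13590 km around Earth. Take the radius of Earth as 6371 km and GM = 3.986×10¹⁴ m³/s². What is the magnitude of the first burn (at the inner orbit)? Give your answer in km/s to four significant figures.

Δv ≈ 1.769 km/s

r₁ = 6371 + 188.6 = 6559.6 km = 6.5596×10⁶ m.
r₂ = 6371 + 13590 = 19961 km = 1.9961×10⁷ m.
Transfer ellipse a_t = (r₁ + r₂)/2 = 1.326×10⁷ m.
At r₁: circular v_c1 = √(μ/r₁) = 7795 m/s; transfer-perigee v_p = √[μ(2/r₁ − 1/a_t)] = 9564 m/s.
Δv₁ = v_p − v_c1 = 1769 m/s.
= 1.769 km/s.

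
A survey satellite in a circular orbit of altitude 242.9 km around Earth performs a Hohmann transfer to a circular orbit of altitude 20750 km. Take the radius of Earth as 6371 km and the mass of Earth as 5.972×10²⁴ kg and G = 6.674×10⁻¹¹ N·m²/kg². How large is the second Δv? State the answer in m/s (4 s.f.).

μ = GM = 6.674×10⁻¹¹ × 5.972×10²⁴ = 3.986×10¹⁴ m³/s².
r₁ = 6371 + 242.9 = 6613.9 km = 6.6139×10⁶ m.
r₂ = 6371 + 20750 = 27121 km = 2.7121×10⁷ m.
Transfer ellipse a_t = (r₁ + r₂)/2 = 1.687×10⁷ m.
At r₁: circular v_c1 = √(μ/r₁) = 7763 m/s; transfer-perigee v_p = √[μ(2/r₁ − 1/a_t)] = 9844 m/s.
At r₂: circular v_c2 = √(μ/r₂) = 3834 m/s; transfer-apogee v_a = √[μ(2/r₂ − 1/a_t)] = 2401 m/s.
Δv₂ = v_c2 − v_a = 1433 m/s.

Δv ≈ 1433 m/s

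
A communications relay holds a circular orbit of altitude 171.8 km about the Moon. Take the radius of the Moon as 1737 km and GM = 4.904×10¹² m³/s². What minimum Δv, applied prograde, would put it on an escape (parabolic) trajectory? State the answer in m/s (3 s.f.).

r = 1737 + 171.8 = 1908.8 km = 1.9088×10⁶ m.
Circular speed v_c = √(μ/r) = 1603 m/s.
Escape speed v_esc = √(2μ/r) = √2 × v_c = 2267 m/s.
Δv = v_esc − v_c = 663.9 m/s.

Δv ≈ 664 m/s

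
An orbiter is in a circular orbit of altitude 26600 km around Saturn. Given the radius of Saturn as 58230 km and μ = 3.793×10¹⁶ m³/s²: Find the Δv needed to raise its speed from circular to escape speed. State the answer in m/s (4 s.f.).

Δv ≈ 8759 m/s

r = 58230 + 26600 = 84830 km = 8.4830×10⁷ m.
Circular speed v_c = √(μ/r) = 21150 m/s.
Escape speed v_esc = √(2μ/r) = √2 × v_c = 29900 m/s.
Δv = v_esc − v_c = 8759 m/s.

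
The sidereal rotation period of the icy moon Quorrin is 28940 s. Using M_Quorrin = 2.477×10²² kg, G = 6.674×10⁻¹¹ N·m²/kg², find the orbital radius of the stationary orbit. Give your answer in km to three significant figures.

r_sync ≈ 3270 km

μ = GM = 6.674×10⁻¹¹ × 2.477×10²² = 1.653×10¹² m³/s².
A synchronous orbit has period T, so by Kepler's third law a = (μT²/4π²)^(1/3).
μT²/4π² = 1.653×10¹² × (2.894×10⁴)² / 39.48 = 3.507×10¹⁹ m³.
a = 3.273×10⁶ m = 3273.3 km.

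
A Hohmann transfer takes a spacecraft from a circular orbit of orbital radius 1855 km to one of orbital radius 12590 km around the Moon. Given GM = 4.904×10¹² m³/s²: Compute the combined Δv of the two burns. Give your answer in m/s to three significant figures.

r₁ = 1855 km = 1.855×10⁶ m.
r₂ = 12590 km = 1.259×10⁷ m.
Transfer ellipse a_t = (r₁ + r₂)/2 = 7.222×10⁶ m.
At r₁: circular v_c1 = √(μ/r₁) = 1626 m/s; transfer-perilune v_p = √[μ(2/r₁ − 1/a_t)] = 2147 m/s.
Δv₁ = v_p − v_c1 = 520.8 m/s.
At r₂: circular v_c2 = √(μ/r₂) = 624.1 m/s; transfer-apolune v_a = √[μ(2/r₂ − 1/a_t)] = 316.3 m/s.
Δv₂ = v_c2 − v_a = 307.8 m/s.
Total Δv = Δv₁ + Δv₂ = 828.6 m/s.

Δv_total ≈ 829 m/s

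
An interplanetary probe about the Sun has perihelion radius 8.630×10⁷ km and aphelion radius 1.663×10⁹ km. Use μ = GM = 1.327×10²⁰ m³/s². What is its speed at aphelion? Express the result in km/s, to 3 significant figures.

Semi-major axis a = (r_p + r_a)/2 = 8.7465×10⁸ km = 8.746×10¹¹ m.
Vis-viva: v² = μ(2/r − 1/a) = 1.327×10²⁰ × (1.203×10⁻¹² − 1.143×10⁻¹²) = 7.873×10⁶ m²/s².
v = 2806 m/s = 2.806 km/s.

v ≈ 2.81 km/s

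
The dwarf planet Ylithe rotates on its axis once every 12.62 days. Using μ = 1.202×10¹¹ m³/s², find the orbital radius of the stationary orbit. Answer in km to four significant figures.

r_sync ≈ 15350 km

T = 12.62 days = 1.090×10⁶ s.
A synchronous orbit has period T, so by Kepler's third law a = (μT²/4π²)^(1/3).
μT²/4π² = 1.202×10¹¹ × (1.090×10⁶)² / 39.48 = 3.620×10²¹ m³.
a = 1.535×10⁷ m = 15354 km.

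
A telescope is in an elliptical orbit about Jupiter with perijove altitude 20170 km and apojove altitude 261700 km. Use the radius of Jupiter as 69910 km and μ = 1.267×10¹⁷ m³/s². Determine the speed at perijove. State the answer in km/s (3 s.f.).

v ≈ 47.0 km/s

r_p = 69910 + 20170 = 90080 km = 9.0080×10⁷ m.
r_a = 69910 + 261700 = 331610 km = 3.3161×10⁸ m.
Semi-major axis a = (r_p + r_a)/2 = 2.1084×10⁵ km = 2.108×10⁸ m.
Vis-viva: v² = μ(2/r − 1/a) = 1.267×10¹⁷ × (2.220×10⁻⁸ − 4.743×10⁻⁹) = 2.212×10⁹ m²/s².
v = 47030 m/s = 47.03 km/s.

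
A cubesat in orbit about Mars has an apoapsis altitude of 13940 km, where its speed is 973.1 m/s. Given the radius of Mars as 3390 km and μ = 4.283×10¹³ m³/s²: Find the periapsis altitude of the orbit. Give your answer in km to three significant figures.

r_a = 3390 + 13940 = 17330 km = 1.733×10⁷ m.
Specific energy ε = v²/2 − μ/r = -1.998×10⁶ J/kg, so a = −μ/(2ε) = 1.072×10⁷ m.
The apsides satisfy r_p + r_a = 2a, so the periapsis radius is 2a − r_a = 4.107×10⁶ m = 4106.7 km.
Periapsis altitude = 4106.7 − 3390 = 716.70 km.

periapsis altitude ≈ 717 km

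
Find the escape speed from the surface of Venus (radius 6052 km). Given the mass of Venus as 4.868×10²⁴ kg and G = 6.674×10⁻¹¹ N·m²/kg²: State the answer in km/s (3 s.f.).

v_esc ≈ 10.4 km/s

μ = GM = 6.674×10⁻¹¹ × 4.868×10²⁴ = 3.249×10¹⁴ m³/s².
r = R = 6.052×10⁶ m.
Escape speed v_esc = √(2μ/r) = √(2 × 3.249×10¹⁴ / 6.052×10⁶) = √(1.074×10⁸) = 10360 m/s.
= 10.36 km/s.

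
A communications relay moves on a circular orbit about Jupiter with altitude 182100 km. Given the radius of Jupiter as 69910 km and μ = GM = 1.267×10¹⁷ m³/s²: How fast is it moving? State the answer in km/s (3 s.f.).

v ≈ 22.4 km/s

r = 69910 + 182100 = 252010 km = 2.5201×10⁸ m.
For a circular orbit v = √(μ/r) = √(1.267×10¹⁷ / 2.520×10⁸) = √(5.028×10⁸) = 22420 m/s.
That is 22.42 km/s.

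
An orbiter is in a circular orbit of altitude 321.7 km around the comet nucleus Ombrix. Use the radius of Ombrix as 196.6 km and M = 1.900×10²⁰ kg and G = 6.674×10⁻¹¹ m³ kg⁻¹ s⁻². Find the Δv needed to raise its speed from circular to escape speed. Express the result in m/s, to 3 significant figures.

μ = GM = 6.674×10⁻¹¹ × 1.900×10²⁰ = 1.268×10¹⁰ m³/s².
r = 196.6 + 321.7 = 518.30 km = 5.1830×10⁵ m.
Circular speed v_c = √(μ/r) = 156.4 m/s.
Escape speed v_esc = √(2μ/r) = √2 × v_c = 221.2 m/s.
Δv = v_esc − v_c = 64.79 m/s.

Δv ≈ 64.8 m/s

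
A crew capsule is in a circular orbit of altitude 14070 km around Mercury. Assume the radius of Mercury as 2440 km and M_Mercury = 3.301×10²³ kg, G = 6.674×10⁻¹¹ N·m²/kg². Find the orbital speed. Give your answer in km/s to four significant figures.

v ≈ 1.155 km/s

μ = GM = 6.674×10⁻¹¹ × 3.301×10²³ = 2.203×10¹³ m³/s².
r = 2440 + 14070 = 16510 km = 1.6510×10⁷ m.
For a circular orbit v = √(μ/r) = √(2.203×10¹³ / 1.651×10⁷) = √(1.334×10⁶) = 1155 m/s.
That is 1.155 km/s.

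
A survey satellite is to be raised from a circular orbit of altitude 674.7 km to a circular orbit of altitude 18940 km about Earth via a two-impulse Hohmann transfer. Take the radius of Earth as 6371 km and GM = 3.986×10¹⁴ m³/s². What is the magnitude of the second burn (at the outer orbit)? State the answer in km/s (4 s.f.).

Δv ≈ 1.350 km/s

r₁ = 6371 + 674.7 = 7045.7 km = 7.0457×10⁶ m.
r₂ = 6371 + 18940 = 25311 km = 2.5311×10⁷ m.
Transfer ellipse a_t = (r₁ + r₂)/2 = 1.618×10⁷ m.
At r₁: circular v_c1 = √(μ/r₁) = 7522 m/s; transfer-perigee v_p = √[μ(2/r₁ − 1/a_t)] = 9408 m/s.
At r₂: circular v_c2 = √(μ/r₂) = 3968 m/s; transfer-apogee v_a = √[μ(2/r₂ − 1/a_t)] = 2619 m/s.
Δv₂ = v_c2 − v_a = 1350 m/s.
= 1.350 km/s.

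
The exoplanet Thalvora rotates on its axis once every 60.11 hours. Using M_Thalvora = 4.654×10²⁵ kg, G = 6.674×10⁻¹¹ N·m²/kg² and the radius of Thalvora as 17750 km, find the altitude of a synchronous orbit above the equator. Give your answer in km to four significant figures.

h_sync ≈ 1.367×10⁵ km

μ = GM = 6.674×10⁻¹¹ × 4.654×10²⁵ = 3.106×10¹⁵ m³/s².
T = 60.11 hours = 2.164×10⁵ s.
A synchronous orbit has period T, so by Kepler's third law a = (μT²/4π²)^(1/3).
μT²/4π² = 3.106×10¹⁵ × (2.164×10⁵)² / 39.48 = 3.684×10²⁴ m³.
a = 1.544×10⁸ m = 1.5445×10⁵ km.
Altitude h = a − R = 1.5445×10⁵ − 17750 = 1.3670×10⁵ km.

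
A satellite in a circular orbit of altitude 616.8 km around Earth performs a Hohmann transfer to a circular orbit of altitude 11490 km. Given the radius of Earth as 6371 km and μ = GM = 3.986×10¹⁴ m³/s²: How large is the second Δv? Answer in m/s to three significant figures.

Δv ≈ 1180 m/s

r₁ = 6371 + 616.8 = 6987.8 km = 6.9878×10⁶ m.
r₂ = 6371 + 11490 = 17861 km = 1.7861×10⁷ m.
Transfer ellipse a_t = (r₁ + r₂)/2 = 1.242×10⁷ m.
At r₁: circular v_c1 = √(μ/r₁) = 7553 m/s; transfer-perigee v_p = √[μ(2/r₁ − 1/a_t)] = 9056 m/s.
At r₂: circular v_c2 = √(μ/r₂) = 4724 m/s; transfer-apogee v_a = √[μ(2/r₂ − 1/a_t)] = 3543 m/s.
Δv₂ = v_c2 − v_a = 1181 m/s.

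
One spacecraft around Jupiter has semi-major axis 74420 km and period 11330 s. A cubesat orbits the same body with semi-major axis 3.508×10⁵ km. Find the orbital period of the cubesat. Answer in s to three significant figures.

Kepler's third law: T² ∝ a³, so T₂ = T₁ (a₂/a₁)^(3/2).
a₂/a₁ = 4.714, (a₂/a₁)^(3/2) = 10.23.
T₂ = 11330 × 10.23 = 1.160×10⁵ s.

T₂ ≈ 1.16×10⁵ s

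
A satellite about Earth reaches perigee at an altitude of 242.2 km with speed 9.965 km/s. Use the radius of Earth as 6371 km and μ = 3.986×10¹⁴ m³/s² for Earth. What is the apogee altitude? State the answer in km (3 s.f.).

apogee altitude ≈ 24500 km

r_p = 6371 + 242.2 = 6613.2 km = 6.613×10⁶ m.
Specific energy ε = v²/2 − μ/r = -1.062×10⁷ J/kg, so a = −μ/(2ε) = 1.876×10⁷ m.
The apsides satisfy r_p + r_a = 2a, so the apogee radius is 2a − r_p = 3.091×10⁷ m = 30910 km.
Apogee altitude = 30910 − 6371 = 24539 km.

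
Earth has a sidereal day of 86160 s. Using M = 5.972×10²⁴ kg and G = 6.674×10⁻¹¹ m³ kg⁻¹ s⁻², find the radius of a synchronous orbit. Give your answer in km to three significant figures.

r_sync ≈ 42200 km

μ = GM = 6.674×10⁻¹¹ × 5.972×10²⁴ = 3.986×10¹⁴ m³/s².
A synchronous orbit has period T, so by Kepler's third law a = (μT²/4π²)^(1/3).
μT²/4π² = 3.986×10¹⁴ × (8.616×10⁴)² / 39.48 = 7.495×10²² m³.
a = 4.216×10⁷ m = 42162 km.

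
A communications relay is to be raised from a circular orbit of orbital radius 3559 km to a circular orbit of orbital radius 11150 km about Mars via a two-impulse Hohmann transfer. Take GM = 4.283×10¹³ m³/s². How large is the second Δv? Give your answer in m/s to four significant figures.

r₁ = 3559 km = 3.559×10⁶ m.
r₂ = 11150 km = 1.115×10⁷ m.
Transfer ellipse a_t = (r₁ + r₂)/2 = 7.354×10⁶ m.
At r₁: circular v_c1 = √(μ/r₁) = 3469 m/s; transfer-periapsis v_p = √[μ(2/r₁ − 1/a_t)] = 4271 m/s.
At r₂: circular v_c2 = √(μ/r₂) = 1960 m/s; transfer-apoapsis v_a = √[μ(2/r₂ − 1/a_t)] = 1363 m/s.
Δv₂ = v_c2 − v_a = 596.5 m/s.

Δv ≈ 596.5 m/s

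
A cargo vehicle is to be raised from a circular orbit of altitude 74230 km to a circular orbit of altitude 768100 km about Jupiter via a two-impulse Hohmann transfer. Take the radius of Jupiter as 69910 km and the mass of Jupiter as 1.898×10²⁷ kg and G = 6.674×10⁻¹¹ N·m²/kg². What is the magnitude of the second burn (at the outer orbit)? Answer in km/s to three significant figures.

Δv ≈ 5.63 km/s

μ = GM = 6.674×10⁻¹¹ × 1.898×10²⁷ = 1.267×10¹⁷ m³/s².
r₁ = 69910 + 74230 = 144140 km = 1.4414×10⁸ m.
r₂ = 69910 + 768100 = 838010 km = 8.3801×10⁸ m.
Transfer ellipse a_t = (r₁ + r₂)/2 = 4.911×10⁸ m.
At r₁: circular v_c1 = √(μ/r₁) = 29640 m/s; transfer-perijove v_p = √[μ(2/r₁ − 1/a_t)] = 38730 m/s.
At r₂: circular v_c2 = √(μ/r₂) = 12290 m/s; transfer-apojove v_a = √[μ(2/r₂ − 1/a_t)] = 6661 m/s.
Δv₂ = v_c2 − v_a = 5634 m/s.
= 5.634 km/s.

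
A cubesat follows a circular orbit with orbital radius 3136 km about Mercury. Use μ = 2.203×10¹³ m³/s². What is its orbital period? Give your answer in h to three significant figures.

T ≈ 2.07 h

r = 3136 km = 3.136×10⁶ m.
Kepler's third law: T = 2π√(r³/μ) = 2π√((3.136×10⁶)³ / 2.203×10¹³).
r³/μ = 1.400×10⁶ s², so T = 2π × 1.183×10³ = 7.434×10³ s.
Converting: 7.434×10³ s ÷ 3600 = 2.065 h.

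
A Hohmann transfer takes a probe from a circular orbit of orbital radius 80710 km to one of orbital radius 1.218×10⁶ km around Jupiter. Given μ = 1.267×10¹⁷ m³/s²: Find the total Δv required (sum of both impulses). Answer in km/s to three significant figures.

Δv_total ≈ 21.2 km/s

r₁ = 80710 km = 8.071×10⁷ m.
r₂ = 1.218×10⁶ km = 1.218×10⁹ m.
Transfer ellipse a_t = (r₁ + r₂)/2 = 6.494×10⁸ m.
At r₁: circular v_c1 = √(μ/r₁) = 39620 m/s; transfer-perijove v_p = √[μ(2/r₁ − 1/a_t)] = 54260 m/s.
Δv₁ = v_p − v_c1 = 14640 m/s.
At r₂: circular v_c2 = √(μ/r₂) = 10200 m/s; transfer-apojove v_a = √[μ(2/r₂ − 1/a_t)] = 3596 m/s.
Δv₂ = v_c2 − v_a = 6603 m/s.
Total Δv = Δv₁ + Δv₂ = 21250 m/s = 21.25 km/s.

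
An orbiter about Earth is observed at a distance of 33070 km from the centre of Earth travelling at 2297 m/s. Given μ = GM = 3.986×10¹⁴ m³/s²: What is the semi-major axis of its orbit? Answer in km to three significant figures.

a ≈ 21200 km

r = 3.307×10⁷ m.
Specific orbital energy ε = v²/2 − μ/r = (2297)²/2 − 3.986×10¹⁴/3.307×10⁷ = -9.415×10⁶ J/kg.
Since ε = −μ/(2a), a = −μ/(2ε) = 2.117×10⁷ m = 21168 km.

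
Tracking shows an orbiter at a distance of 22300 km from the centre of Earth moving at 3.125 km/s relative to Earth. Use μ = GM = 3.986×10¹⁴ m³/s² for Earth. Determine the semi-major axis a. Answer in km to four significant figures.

r = 2.230×10⁷ m.
Specific orbital energy ε = v²/2 − μ/r = (3125)²/2 − 3.986×10¹⁴/2.230×10⁷ = -1.299×10⁷ J/kg.
Since ε = −μ/(2a), a = −μ/(2ε) = 1.534×10⁷ m = 15341 km.

a ≈ 15340 km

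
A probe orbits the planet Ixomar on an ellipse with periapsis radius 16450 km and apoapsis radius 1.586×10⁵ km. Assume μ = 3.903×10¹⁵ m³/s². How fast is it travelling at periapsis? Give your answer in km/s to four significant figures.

Semi-major axis a = (r_p + r_a)/2 = 87525 km = 8.752×10⁷ m.
Vis-viva: v² = μ(2/r − 1/a) = 3.903×10¹⁵ × (1.216×10⁻⁷ − 1.143×10⁻⁸) = 4.299×10⁸ m²/s².
v = 20730 m/s = 20.73 km/s.

v ≈ 20.73 km/s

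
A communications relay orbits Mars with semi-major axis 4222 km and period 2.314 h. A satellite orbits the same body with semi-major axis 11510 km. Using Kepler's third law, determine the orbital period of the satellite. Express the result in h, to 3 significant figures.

T₂ ≈ 10.4 h

Kepler's third law: T² ∝ a³, so T₂ = T₁ (a₂/a₁)^(3/2).
a₂/a₁ = 2.726, (a₂/a₁)^(3/2) = 4.501.
T₂ = 2.314 × 4.501 = 10.42 h.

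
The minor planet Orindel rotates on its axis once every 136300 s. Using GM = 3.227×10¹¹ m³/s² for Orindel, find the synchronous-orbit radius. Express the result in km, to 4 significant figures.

A synchronous orbit has period T, so by Kepler's third law a = (μT²/4π²)^(1/3).
μT²/4π² = 3.227×10¹¹ × (1.363×10⁵)² / 39.48 = 1.519×10²⁰ m³.
a = 5.335×10⁶ m = 5335.1 km.

r_sync ≈ 5335 km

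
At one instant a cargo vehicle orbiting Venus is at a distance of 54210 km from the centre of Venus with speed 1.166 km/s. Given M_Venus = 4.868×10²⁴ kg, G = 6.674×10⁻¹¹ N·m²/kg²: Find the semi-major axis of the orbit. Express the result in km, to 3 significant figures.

a ≈ 30600 km

μ = GM = 6.674×10⁻¹¹ × 4.868×10²⁴ = 3.249×10¹⁴ m³/s².
r = 5.421×10⁷ m.
Specific orbital energy ε = v²/2 − μ/r = (1166)²/2 − 3.249×10¹⁴/5.421×10⁷ = -5.313×10⁶ J/kg.
Since ε = −μ/(2a), a = −μ/(2ε) = 3.057×10⁷ m = 30573 km.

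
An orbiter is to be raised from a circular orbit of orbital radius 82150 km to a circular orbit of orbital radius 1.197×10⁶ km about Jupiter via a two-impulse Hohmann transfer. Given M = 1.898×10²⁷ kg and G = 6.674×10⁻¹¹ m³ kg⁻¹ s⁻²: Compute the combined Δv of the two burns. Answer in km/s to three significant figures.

Δv_total ≈ 21.1 km/s

μ = GM = 6.674×10⁻¹¹ × 1.898×10²⁷ = 1.267×10¹⁷ m³/s².
r₁ = 82150 km = 8.215×10⁷ m.
r₂ = 1.197×10⁶ km = 1.197×10⁹ m.
Transfer ellipse a_t = (r₁ + r₂)/2 = 6.396×10⁸ m.
At r₁: circular v_c1 = √(μ/r₁) = 39270 m/s; transfer-perijove v_p = √[μ(2/r₁ − 1/a_t)] = 53720 m/s.
Δv₁ = v_p − v_c1 = 14450 m/s.
At r₂: circular v_c2 = √(μ/r₂) = 10290 m/s; transfer-apojove v_a = √[μ(2/r₂ − 1/a_t)] = 3687 m/s.
Δv₂ = v_c2 − v_a = 6600 m/s.
Total Δv = Δv₁ + Δv₂ = 21050 m/s = 21.05 km/s.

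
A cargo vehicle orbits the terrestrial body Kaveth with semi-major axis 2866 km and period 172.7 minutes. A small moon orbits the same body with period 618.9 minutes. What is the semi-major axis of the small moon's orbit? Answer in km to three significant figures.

Kepler's third law: a³ ∝ T², so a₂ = a₁ (T₂/T₁)^(2/3).
T₂/T₁ = 3.584, (T₂/T₁)^(2/3) = 2.342.
a₂ = 2866 × 2.342 = 6712 km.

a₂ ≈ 6710 km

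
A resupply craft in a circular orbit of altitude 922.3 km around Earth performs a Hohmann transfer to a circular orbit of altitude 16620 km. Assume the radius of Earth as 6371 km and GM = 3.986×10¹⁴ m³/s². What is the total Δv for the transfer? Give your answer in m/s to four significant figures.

r₁ = 6371 + 922.3 = 7293.3 km = 7.2933×10⁶ m.
r₂ = 6371 + 16620 = 22991 km = 2.2991×10⁷ m.
Transfer ellipse a_t = (r₁ + r₂)/2 = 1.514×10⁷ m.
At r₁: circular v_c1 = √(μ/r₁) = 7393 m/s; transfer-perigee v_p = √[μ(2/r₁ − 1/a_t)] = 9109 m/s.
Δv₁ = v_p − v_c1 = 1717 m/s.
At r₂: circular v_c2 = √(μ/r₂) = 4164 m/s; transfer-apogee v_a = √[μ(2/r₂ − 1/a_t)] = 2890 m/s.
Δv₂ = v_c2 − v_a = 1274 m/s.
Total Δv = Δv₁ + Δv₂ = 2991 m/s.

Δv_total ≈ 2991 m/s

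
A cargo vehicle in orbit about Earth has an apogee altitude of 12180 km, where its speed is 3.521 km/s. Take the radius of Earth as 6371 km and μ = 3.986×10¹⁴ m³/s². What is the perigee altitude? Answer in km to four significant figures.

perigee altitude ≈ 1151 km

r_a = 6371 + 12180 = 18551 km = 1.855×10⁷ m.
Specific energy ε = v²/2 − μ/r = -1.529×10⁷ J/kg, so a = −μ/(2ε) = 1.304×10⁷ m.
The apsides satisfy r_p + r_a = 2a, so the perigee radius is 2a − r_a = 7.522×10⁶ m = 7521.8 km.
Perigee altitude = 7521.8 − 6371 = 1150.8 km.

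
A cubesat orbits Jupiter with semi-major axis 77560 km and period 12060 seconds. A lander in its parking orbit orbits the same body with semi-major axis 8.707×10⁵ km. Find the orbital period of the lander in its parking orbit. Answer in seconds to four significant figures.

Kepler's third law: T² ∝ a³, so T₂ = T₁ (a₂/a₁)^(3/2).
a₂/a₁ = 11.23, (a₂/a₁)^(3/2) = 37.61.
T₂ = 12060 × 37.61 = 4.536×10⁵ seconds.

T₂ ≈ 4.536×10⁵ seconds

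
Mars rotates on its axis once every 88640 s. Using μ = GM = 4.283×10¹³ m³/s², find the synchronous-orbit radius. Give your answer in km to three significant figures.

r_sync ≈ 20400 km

A synchronous orbit has period T, so by Kepler's third law a = (μT²/4π²)^(1/3).
μT²/4π² = 4.283×10¹³ × (8.864×10⁴)² / 39.48 = 8.524×10²¹ m³.
a = 2.043×10⁷ m = 20428 km.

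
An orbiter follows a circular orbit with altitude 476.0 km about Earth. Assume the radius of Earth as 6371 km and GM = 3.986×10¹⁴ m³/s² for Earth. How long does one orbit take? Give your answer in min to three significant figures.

r = 6371 + 476.0 = 6847.0 km = 6.8470×10⁶ m.
Kepler's third law: T = 2π√(r³/μ) = 2π√((6.847×10⁶)³ / 3.986×10¹⁴).
r³/μ = 8.053×10⁵ s², so T = 2π × 8.974×10² = 5.638×10³ s.
Converting: 5.638×10³ s ÷ 60.00 = 93.97 min.

T ≈ 94.0 min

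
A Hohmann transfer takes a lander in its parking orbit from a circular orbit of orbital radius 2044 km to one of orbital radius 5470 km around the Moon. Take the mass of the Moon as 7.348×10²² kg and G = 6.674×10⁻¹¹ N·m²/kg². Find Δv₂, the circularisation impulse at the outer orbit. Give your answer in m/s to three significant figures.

Δv ≈ 248 m/s

μ = GM = 6.674×10⁻¹¹ × 7.348×10²² = 4.904×10¹² m³/s².
r₁ = 2044 km = 2.044×10⁶ m.
r₂ = 5470 km = 5.470×10⁶ m.
Transfer ellipse a_t = (r₁ + r₂)/2 = 3.757×10⁶ m.
At r₁: circular v_c1 = √(μ/r₁) = 1549 m/s; transfer-perilune v_p = √[μ(2/r₁ − 1/a_t)] = 1869 m/s.
At r₂: circular v_c2 = √(μ/r₂) = 946.9 m/s; transfer-apolune v_a = √[μ(2/r₂ − 1/a_t)] = 698.4 m/s.
Δv₂ = v_c2 − v_a = 248.5 m/s.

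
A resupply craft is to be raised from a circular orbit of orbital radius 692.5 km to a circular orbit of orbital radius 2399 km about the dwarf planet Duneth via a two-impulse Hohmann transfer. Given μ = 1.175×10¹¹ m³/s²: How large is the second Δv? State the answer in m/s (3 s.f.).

r₁ = 692.5 km = 6.925×10⁵ m.
r₂ = 2399 km = 2.399×10⁶ m.
Transfer ellipse a_t = (r₁ + r₂)/2 = 1.546×10⁶ m.
At r₁: circular v_c1 = √(μ/r₁) = 411.9 m/s; transfer-periapsis v_p = √[μ(2/r₁ − 1/a_t)] = 513.2 m/s.
At r₂: circular v_c2 = √(μ/r₂) = 221.3 m/s; transfer-apoapsis v_a = √[μ(2/r₂ − 1/a_t)] = 148.1 m/s.
Δv₂ = v_c2 − v_a = 73.18 m/s.

Δv ≈ 73.2 m/s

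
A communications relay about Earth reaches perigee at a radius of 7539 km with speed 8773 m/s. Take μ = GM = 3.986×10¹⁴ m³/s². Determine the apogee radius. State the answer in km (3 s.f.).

r_p = 7.539×10⁶ m.
Specific energy ε = v²/2 − μ/r = -1.439×10⁷ J/kg, so a = −μ/(2ε) = 1.385×10⁷ m.
The apsides satisfy r_p + r_a = 2a, so the apogee radius is 2a − r_p = 2.016×10⁷ m = 20163 km.

apogee radius ≈ 20200 km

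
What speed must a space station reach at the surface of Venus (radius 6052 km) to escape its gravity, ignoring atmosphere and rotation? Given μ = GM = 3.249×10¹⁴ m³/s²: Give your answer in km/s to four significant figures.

r = R = 6.052×10⁶ m.
Escape speed v_esc = √(2μ/r) = √(2 × 3.249×10¹⁴ / 6.052×10⁶) = √(1.074×10⁸) = 10360 m/s.
= 10.36 km/s.

v_esc ≈ 10.36 km/s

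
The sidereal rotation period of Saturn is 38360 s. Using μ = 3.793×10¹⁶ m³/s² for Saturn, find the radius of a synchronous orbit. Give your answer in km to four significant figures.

A synchronous orbit has period T, so by Kepler's third law a = (μT²/4π²)^(1/3).
μT²/4π² = 3.793×10¹⁶ × (3.836×10⁴)² / 39.48 = 1.414×10²⁴ m³.
a = 1.122×10⁸ m = 1.1223×10⁵ km.

r_sync ≈ 1.122×10⁵ km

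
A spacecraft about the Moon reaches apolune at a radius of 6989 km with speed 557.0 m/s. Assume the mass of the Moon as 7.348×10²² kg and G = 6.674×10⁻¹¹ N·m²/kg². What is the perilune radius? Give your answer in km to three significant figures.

μ = GM = 6.674×10⁻¹¹ × 7.348×10²² = 4.904×10¹² m³/s².
r_a = 6.989×10⁶ m.
Specific energy ε = v²/2 − μ/r = -5.466×10⁵ J/kg, so a = −μ/(2ε) = 4.486×10⁶ m.
The apsides satisfy r_p + r_a = 2a, so the perilune radius is 2a − r_a = 1.984×10⁶ m = 1983.6 km.

perilune radius ≈ 1980 km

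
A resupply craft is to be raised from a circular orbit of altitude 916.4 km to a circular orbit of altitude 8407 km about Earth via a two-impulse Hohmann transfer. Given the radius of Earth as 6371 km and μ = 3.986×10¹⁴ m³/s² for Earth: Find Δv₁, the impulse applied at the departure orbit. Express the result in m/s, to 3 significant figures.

Δv ≈ 1160 m/s

r₁ = 6371 + 916.4 = 7287.4 km = 7.2874×10⁶ m.
r₂ = 6371 + 8407 = 14778 km = 1.4778×10⁷ m.
Transfer ellipse a_t = (r₁ + r₂)/2 = 1.103×10⁷ m.
At r₁: circular v_c1 = √(μ/r₁) = 7396 m/s; transfer-perigee v_p = √[μ(2/r₁ − 1/a_t)] = 8560 m/s.
Δv₁ = v_p − v_c1 = 1164 m/s.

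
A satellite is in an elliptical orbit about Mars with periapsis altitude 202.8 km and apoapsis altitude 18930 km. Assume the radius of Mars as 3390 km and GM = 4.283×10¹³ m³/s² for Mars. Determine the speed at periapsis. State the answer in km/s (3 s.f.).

r_p = 3390 + 202.8 = 3592.8 km = 3.5928×10⁶ m.
r_a = 3390 + 18930 = 22320 km = 2.2320×10⁷ m.
Semi-major axis a = (r_p + r_a)/2 = 12956 km = 1.296×10⁷ m.
Vis-viva: v² = μ(2/r − 1/a) = 4.283×10¹³ × (5.567×10⁻⁷ − 7.718×10⁻⁸) = 2.054×10⁷ m²/s².
v = 4532 m/s = 4.532 km/s.

v ≈ 4.53 km/s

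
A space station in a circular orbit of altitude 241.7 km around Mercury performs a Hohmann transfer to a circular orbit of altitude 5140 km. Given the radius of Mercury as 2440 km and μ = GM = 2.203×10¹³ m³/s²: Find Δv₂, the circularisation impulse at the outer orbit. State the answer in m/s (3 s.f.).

r₁ = 2440 + 241.7 = 2681.7 km = 2.6817×10⁶ m.
r₂ = 2440 + 5140 = 7580.0 km = 7.5800×10⁶ m.
Transfer ellipse a_t = (r₁ + r₂)/2 = 5.131×10⁶ m.
At r₁: circular v_c1 = √(μ/r₁) = 2866 m/s; transfer-periherm v_p = √[μ(2/r₁ − 1/a_t)] = 3484 m/s.
At r₂: circular v_c2 = √(μ/r₂) = 1705 m/s; transfer-apoherm v_a = √[μ(2/r₂ − 1/a_t)] = 1232 m/s.
Δv₂ = v_c2 − v_a = 472.3 m/s.

Δv ≈ 472 m/s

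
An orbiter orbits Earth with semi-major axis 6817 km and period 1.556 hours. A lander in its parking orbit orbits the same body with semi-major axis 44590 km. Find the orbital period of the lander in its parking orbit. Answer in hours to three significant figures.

T₂ ≈ 26.0 hours

Kepler's third law: T² ∝ a³, so T₂ = T₁ (a₂/a₁)^(3/2).
a₂/a₁ = 6.541, (a₂/a₁)^(3/2) = 16.73.
T₂ = 1.556 × 16.73 = 26.03 hours.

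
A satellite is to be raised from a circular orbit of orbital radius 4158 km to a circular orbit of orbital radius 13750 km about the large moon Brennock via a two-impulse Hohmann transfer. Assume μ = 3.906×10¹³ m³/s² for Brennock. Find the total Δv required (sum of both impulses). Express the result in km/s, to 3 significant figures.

Δv_total ≈ 1.27 km/s

r₁ = 4158 km = 4.158×10⁶ m.
r₂ = 13750 km = 1.375×10⁷ m.
Transfer ellipse a_t = (r₁ + r₂)/2 = 8.954×10⁶ m.
At r₁: circular v_c1 = √(μ/r₁) = 3065 m/s; transfer-periapsis v_p = √[μ(2/r₁ − 1/a_t)] = 3798 m/s.
Δv₁ = v_p − v_c1 = 733.1 m/s.
At r₂: circular v_c2 = √(μ/r₂) = 1685 m/s; transfer-apoapsis v_a = √[μ(2/r₂ − 1/a_t)] = 1149 m/s.
Δv₂ = v_c2 − v_a = 536.9 m/s.
Total Δv = Δv₁ + Δv₂ = 1270 m/s = 1.270 km/s.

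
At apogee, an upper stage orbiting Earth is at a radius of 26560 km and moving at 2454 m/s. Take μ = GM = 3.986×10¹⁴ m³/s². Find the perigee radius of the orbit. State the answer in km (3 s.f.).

r_a = 2.656×10⁷ m.
Specific energy ε = v²/2 − μ/r = -1.200×10⁷ J/kg, so a = −μ/(2ε) = 1.661×10⁷ m.
The apsides satisfy r_p + r_a = 2a, so the perigee radius is 2a − r_a = 6.666×10⁶ m = 6666.4 km.

perigee radius ≈ 6670 km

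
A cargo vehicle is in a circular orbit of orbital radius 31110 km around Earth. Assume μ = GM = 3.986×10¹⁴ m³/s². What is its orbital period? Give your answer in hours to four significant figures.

T ≈ 15.17 hours

r = 31110 km = 3.111×10⁷ m.
Kepler's third law: T = 2π√(r³/μ) = 2π√((3.111×10⁷)³ / 3.986×10¹⁴).
r³/μ = 7.554×10⁷ s², so T = 2π × 8.691×10³ = 5.461×10⁴ s.
Converting: 5.461×10⁴ s ÷ 3600 = 15.17 hours.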